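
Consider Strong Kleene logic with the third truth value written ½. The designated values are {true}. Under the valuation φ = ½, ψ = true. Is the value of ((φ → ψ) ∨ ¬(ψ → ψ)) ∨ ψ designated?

Yes

φ → ψ = ½ → true = true  [¬½ ∨ true]
ψ → ψ = true → true = true
¬(ψ → ψ) = ¬true = false
(φ → ψ) ∨ ¬(ψ → ψ) = true ∨ false = true
((φ → ψ) ∨ ¬(ψ → ψ)) ∨ ψ = true ∨ true = true
true ∈ {true}.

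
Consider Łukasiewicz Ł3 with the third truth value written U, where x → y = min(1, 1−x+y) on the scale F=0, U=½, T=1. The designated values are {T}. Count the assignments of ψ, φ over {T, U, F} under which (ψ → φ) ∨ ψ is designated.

8

Of the 9 assignments, 8 give a value in {T}.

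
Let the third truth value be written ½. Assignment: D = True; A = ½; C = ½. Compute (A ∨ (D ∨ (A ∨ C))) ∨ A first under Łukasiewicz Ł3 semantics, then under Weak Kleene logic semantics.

In Łukasiewicz Ł3: A ∨ C = ½ ∨ ½ = ½
D ∨ (A ∨ C) = True ∨ ½ = True
A ∨ (D ∨ (A ∨ C)) = ½ ∨ True = True
(A ∨ (D ∨ (A ∨ C))) ∨ A = True ∨ ½ = True
In Weak Kleene logic: A ∨ C = ½ ∨ ½ = ½
D ∨ (A ∨ C) = True ∨ ½ = ½
A ∨ (D ∨ (A ∨ C)) = ½ ∨ ½ = ½
(A ∨ (D ∨ (A ∨ C))) ∨ A = ½ ∨ ½ = ½
They differ because Łukasiewicz Ł3 and Weak Kleene logic treat ½ differently under the binary connectives.

True; ½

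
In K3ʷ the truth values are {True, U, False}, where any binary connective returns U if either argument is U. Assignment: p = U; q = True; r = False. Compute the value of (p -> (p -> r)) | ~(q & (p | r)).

p -> r = U -> False = U  [any arg is the third value ⇒ result is the third value]
p -> (p -> r) = U -> U = U
p | r = U | False = U
q & (p | r) = True & U = U
~(q & (p | r)) = ~U = U
(p -> (p -> r)) | ~(q & (p | r)) = U | U = U

U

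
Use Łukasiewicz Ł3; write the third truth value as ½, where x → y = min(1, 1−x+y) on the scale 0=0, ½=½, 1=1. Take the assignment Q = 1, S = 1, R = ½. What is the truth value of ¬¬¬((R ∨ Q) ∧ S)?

0

R ∨ Q = ½ ∨ 1 = 1
(R ∨ Q) ∧ S = 1 ∧ 1 = 1
¬((R ∨ Q) ∧ S) = ¬1 = 0
¬¬((R ∨ Q) ∧ S) = ¬0 = 1
¬¬¬((R ∨ Q) ∧ S) = ¬1 = 0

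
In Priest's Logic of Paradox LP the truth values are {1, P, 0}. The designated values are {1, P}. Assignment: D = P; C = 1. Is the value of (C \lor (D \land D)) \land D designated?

Yes

D \land D = P \land P = P
C \lor (D \land D) = 1 \lor P = 1
(C \lor (D \land D)) \land D = 1 \land P = P
P ∈ {1, P}.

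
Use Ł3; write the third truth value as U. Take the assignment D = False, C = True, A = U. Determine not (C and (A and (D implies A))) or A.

U

D implies A = False implies U = True  [min(1, 1−0+½)]
A and (D implies A) = U and True = U
C and (A and (D implies A)) = True and U = U
not (C and (A and (D implies A))) = not U = U
not (C and (A and (D implies A))) or A = U or U = U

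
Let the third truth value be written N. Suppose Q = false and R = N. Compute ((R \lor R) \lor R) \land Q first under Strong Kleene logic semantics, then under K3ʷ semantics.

false; N

In Strong Kleene logic: R \lor R = N \lor N = N
(R \lor R) \lor R = N \lor N = N
((R \lor R) \lor R) \land Q = N \land false = false
In K3ʷ: R \lor R = N \lor N = N
(R \lor R) \lor R = N \lor N = N
((R \lor R) \lor R) \land Q = N \land false = N
They differ because Strong Kleene logic and K3ʷ treat N differently under the binary connectives.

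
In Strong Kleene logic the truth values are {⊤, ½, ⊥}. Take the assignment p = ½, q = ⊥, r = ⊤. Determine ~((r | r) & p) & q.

⊥

r | r = ⊤ | ⊤ = ⊤
(r | r) & p = ⊤ & ½ = ½
~((r | r) & p) = ~½ = ½
~((r | r) & p) & q = ½ & ⊥ = ⊥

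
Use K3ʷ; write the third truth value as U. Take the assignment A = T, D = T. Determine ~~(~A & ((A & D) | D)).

~A = ~T = F
A & D = T & T = T
(A & D) | D = T | T = T
~A & ((A & D) | D) = F & T = F
~(~A & ((A & D) | D)) = ~F = T
~~(~A & ((A & D) | D)) = ~T = F

F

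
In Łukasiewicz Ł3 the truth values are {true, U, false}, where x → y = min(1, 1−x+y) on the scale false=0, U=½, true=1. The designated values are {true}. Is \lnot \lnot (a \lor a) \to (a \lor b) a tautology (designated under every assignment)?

Every assignment of a, b over {true, U, false} gives a value in {true}.
In particular, with a=U, b=U: \lnot \lnot (a \lor a) \to (a \lor b) = true.

Yes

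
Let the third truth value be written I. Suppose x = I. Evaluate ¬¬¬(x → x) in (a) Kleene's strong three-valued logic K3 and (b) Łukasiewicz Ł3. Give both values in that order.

In Kleene's strong three-valued logic K3: x → x = I → I = I  [¬I ∨ I]
¬(x → x) = ¬I = I
¬¬(x → x) = ¬I = I
¬¬¬(x → x) = ¬I = I
In Łukasiewicz Ł3: x → x = I → I = ⊤  [min(1, 1−½+½)]
¬(x → x) = ¬⊤ = ⊥
¬¬(x → x) = ¬⊥ = ⊤
¬¬¬(x → x) = ¬⊤ = ⊥
They differ because Kleene's strong three-valued logic K3 and Łukasiewicz Ł3 treat I differently under implication.

I; ⊥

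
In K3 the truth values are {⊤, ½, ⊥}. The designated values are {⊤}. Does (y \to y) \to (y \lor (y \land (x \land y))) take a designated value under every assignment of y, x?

Countermodel: y=½, x=⊤ gives ½, which is not designated.

No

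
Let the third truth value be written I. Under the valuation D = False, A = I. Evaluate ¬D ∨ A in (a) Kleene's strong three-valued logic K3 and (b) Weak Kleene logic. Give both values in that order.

True; I

In Kleene's strong three-valued logic K3: ¬D = ¬False = True
¬D ∨ A = True ∨ I = True
In Weak Kleene logic: ¬D = ¬False = True
¬D ∨ A = True ∨ I = I
They differ because Kleene's strong three-valued logic K3 and Weak Kleene logic treat I differently under the binary connectives.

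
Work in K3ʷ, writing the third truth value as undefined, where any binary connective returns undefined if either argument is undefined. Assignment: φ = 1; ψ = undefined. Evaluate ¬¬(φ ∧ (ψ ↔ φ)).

ψ ↔ φ = undefined ↔ 1 = undefined
φ ∧ (ψ ↔ φ) = 1 ∧ undefined = undefined
¬(φ ∧ (ψ ↔ φ)) = ¬undefined = undefined
¬¬(φ ∧ (ψ ↔ φ)) = ¬undefined = undefined

undefined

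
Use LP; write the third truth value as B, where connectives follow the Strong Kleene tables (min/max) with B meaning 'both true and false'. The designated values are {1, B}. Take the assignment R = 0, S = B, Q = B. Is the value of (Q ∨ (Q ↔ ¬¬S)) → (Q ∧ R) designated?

Yes

¬S = ¬B = B
¬¬S = ¬B = B
Q ↔ ¬¬S = B ↔ B = B
Q ∨ (Q ↔ ¬¬S) = B ∨ B = B
Q ∧ R = B ∧ 0 = 0
(Q ∨ (Q ↔ ¬¬S)) → (Q ∧ R) = B → 0 = B  [¬B ∨ 0]
B ∈ {1, B}.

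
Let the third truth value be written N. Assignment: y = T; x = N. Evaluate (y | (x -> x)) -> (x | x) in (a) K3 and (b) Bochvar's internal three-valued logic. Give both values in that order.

In K3: x -> x = N -> N = N  [~N | N]
y | (x -> x) = T | N = T
x | x = N | N = N
(y | (x -> x)) -> (x | x) = T -> N = N
In Bochvar's internal three-valued logic: x -> x = N -> N = N  [any arg is the third value ⇒ result is the third value]
y | (x -> x) = T | N = N
x | x = N | N = N
(y | (x -> x)) -> (x | x) = N -> N = N

N; N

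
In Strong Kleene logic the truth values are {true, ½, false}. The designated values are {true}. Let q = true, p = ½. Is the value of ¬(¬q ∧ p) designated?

Yes

¬q = ¬true = false
¬q ∧ p = false ∧ ½ = false
¬(¬q ∧ p) = ¬false = true
true ∈ {true}.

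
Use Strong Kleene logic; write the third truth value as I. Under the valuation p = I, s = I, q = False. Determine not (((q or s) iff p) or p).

I

q or s = False or I = I
(q or s) iff p = I iff I = I
((q or s) iff p) or p = I or I = I
not (((q or s) iff p) or p) = not I = I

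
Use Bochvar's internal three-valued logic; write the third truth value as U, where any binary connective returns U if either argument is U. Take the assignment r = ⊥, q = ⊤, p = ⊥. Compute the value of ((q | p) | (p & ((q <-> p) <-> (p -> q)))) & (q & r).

q | p = ⊤ | ⊥ = ⊤
q <-> p = ⊤ <-> ⊥ = ⊥
p -> q = ⊥ -> ⊤ = ⊤
(q <-> p) <-> (p -> q) = ⊥ <-> ⊤ = ⊥
p & ((q <-> p) <-> (p -> q)) = ⊥ & ⊥ = ⊥
(q | p) | (p & ((q <-> p) <-> (p -> q))) = ⊤ | ⊥ = ⊤
q & r = ⊤ & ⊥ = ⊥
((q | p) | (p & ((q <-> p) <-> (p -> q)))) & (q & r) = ⊤ & ⊥ = ⊥

⊥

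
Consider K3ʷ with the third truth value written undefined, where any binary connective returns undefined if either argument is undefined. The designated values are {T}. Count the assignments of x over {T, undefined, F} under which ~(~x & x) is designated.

x=T: T ✓
x=undefined: undefined ·
x=F: T ✓

2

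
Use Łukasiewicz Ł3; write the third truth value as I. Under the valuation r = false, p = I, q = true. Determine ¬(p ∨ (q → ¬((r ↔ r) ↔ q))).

r ↔ r = false ↔ false = true
(r ↔ r) ↔ q = true ↔ true = true
¬((r ↔ r) ↔ q) = ¬true = false
q → ¬((r ↔ r) ↔ q) = true → false = false
p ∨ (q → ¬((r ↔ r) ↔ q)) = I ∨ false = I
¬(p ∨ (q → ¬((r ↔ r) ↔ q))) = ¬I = I

I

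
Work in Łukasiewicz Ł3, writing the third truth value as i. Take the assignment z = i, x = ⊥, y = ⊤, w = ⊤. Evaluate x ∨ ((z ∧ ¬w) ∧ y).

⊥

¬w = ¬⊤ = ⊥
z ∧ ¬w = i ∧ ⊥ = ⊥
(z ∧ ¬w) ∧ y = ⊥ ∧ ⊤ = ⊥
x ∨ ((z ∧ ¬w) ∧ y) = ⊥ ∨ ⊥ = ⊥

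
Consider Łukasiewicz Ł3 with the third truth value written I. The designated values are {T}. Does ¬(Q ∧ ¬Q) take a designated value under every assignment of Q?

No

Countermodel: Q=I gives I, which is not designated.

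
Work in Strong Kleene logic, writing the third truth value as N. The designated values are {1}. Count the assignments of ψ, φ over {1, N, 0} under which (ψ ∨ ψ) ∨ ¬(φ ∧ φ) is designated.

5

Of the 9 assignments, 5 give a value in {1}.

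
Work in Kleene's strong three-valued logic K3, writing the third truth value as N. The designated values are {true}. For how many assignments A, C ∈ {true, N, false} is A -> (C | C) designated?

5

Of the 9 assignments, 5 give a value in {true}.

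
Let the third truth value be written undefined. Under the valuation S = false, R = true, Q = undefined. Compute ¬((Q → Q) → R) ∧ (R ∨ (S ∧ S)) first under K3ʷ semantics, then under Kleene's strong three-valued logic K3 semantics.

undefined; false

In K3ʷ: Q → Q = undefined → undefined = undefined  [any arg is the third value ⇒ result is the third value]
(Q → Q) → R = undefined → true = undefined
¬((Q → Q) → R) = ¬undefined = undefined
S ∧ S = false ∧ false = false
R ∨ (S ∧ S) = true ∨ false = true
¬((Q → Q) → R) ∧ (R ∨ (S ∧ S)) = undefined ∧ true = undefined
In Kleene's strong three-valued logic K3: Q → Q = undefined → undefined = undefined  [¬undefined ∨ undefined]
(Q → Q) → R = undefined → true = true
¬((Q → Q) → R) = ¬true = false
S ∧ S = false ∧ false = false
R ∨ (S ∧ S) = true ∨ false = true
¬((Q → Q) → R) ∧ (R ∨ (S ∧ S)) = false ∧ true = false
They differ because K3ʷ and Kleene's strong three-valued logic K3 treat undefined differently under the binary connectives.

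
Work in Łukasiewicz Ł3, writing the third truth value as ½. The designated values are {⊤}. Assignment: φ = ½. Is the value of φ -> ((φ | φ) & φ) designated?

φ | φ = ½ | ½ = ½
(φ | φ) & φ = ½ & ½ = ½
φ -> ((φ | φ) & φ) = ½ -> ½ = ⊤  [min(1, 1−½+½)]
⊤ ∈ {⊤}.

Yes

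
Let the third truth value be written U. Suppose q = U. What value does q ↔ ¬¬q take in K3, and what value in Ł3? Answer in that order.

In K3: ¬q = ¬U = U
¬¬q = ¬U = U
q ↔ ¬¬q = U ↔ U = U
In Ł3: ¬q = ¬U = U
¬¬q = ¬U = U
q ↔ ¬¬q = U ↔ U = True  [1 − |½−½|]
They differ because K3 and Ł3 treat U differently under implication.

U; True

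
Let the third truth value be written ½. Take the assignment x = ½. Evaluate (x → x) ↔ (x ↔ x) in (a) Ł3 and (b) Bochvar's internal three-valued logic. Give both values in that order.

T; ½

In Ł3: x → x = ½ → ½ = T  [min(1, 1−½+½)]
x ↔ x = ½ ↔ ½ = T
(x → x) ↔ (x ↔ x) = T ↔ T = T
In Bochvar's internal three-valued logic: x → x = ½ → ½ = ½  [any arg is the third value ⇒ result is the third value]
x ↔ x = ½ ↔ ½ = ½
(x → x) ↔ (x ↔ x) = ½ ↔ ½ = ½
They differ because Ł3 and Bochvar's internal three-valued logic treat ½ differently under the binary connectives.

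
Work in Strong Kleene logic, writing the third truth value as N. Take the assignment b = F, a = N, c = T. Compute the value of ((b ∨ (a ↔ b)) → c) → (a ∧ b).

F

a ↔ b = N ↔ F = N
b ∨ (a ↔ b) = F ∨ N = N
(b ∨ (a ↔ b)) → c = N → T = T  [¬N ∨ T]
a ∧ b = N ∧ F = F
((b ∨ (a ↔ b)) → c) → (a ∧ b) = T → F = F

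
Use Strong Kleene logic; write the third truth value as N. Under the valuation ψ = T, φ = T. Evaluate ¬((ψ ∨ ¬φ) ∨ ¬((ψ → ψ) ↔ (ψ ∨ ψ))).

¬φ = ¬T = F
ψ ∨ ¬φ = T ∨ F = T
ψ → ψ = T → T = T
ψ ∨ ψ = T ∨ T = T
(ψ → ψ) ↔ (ψ ∨ ψ) = T ↔ T = T
¬((ψ → ψ) ↔ (ψ ∨ ψ)) = ¬T = F
(ψ ∨ ¬φ) ∨ ¬((ψ → ψ) ↔ (ψ ∨ ψ)) = T ∨ F = T
¬((ψ ∨ ¬φ) ∨ ¬((ψ → ψ) ↔ (ψ ∨ ψ))) = ¬T = F

F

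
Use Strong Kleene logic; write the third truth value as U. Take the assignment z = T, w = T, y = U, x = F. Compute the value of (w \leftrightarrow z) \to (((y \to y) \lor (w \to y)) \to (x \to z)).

w \leftrightarrow z = T \leftrightarrow T = T
y \to y = U \to U = U
w \to y = T \to U = U
(y \to y) \lor (w \to y) = U \lor U = U
x \to z = F \to T = T
((y \to y) \lor (w \to y)) \to (x \to z) = U \to T = T
(w \leftrightarrow z) \to (((y \to y) \lor (w \to y)) \to (x \to z)) = T \to T = T

T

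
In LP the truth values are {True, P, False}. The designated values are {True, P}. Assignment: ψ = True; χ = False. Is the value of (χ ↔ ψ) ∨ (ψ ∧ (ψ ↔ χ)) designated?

χ ↔ ψ = False ↔ True = False
ψ ↔ χ = True ↔ False = False
ψ ∧ (ψ ↔ χ) = True ∧ False = False
(χ ↔ ψ) ∨ (ψ ∧ (ψ ↔ χ)) = False ∨ False = False
False ∉ {True, P}.

No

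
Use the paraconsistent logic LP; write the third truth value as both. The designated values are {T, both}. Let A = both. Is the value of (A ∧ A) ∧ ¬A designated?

Yes

A ∧ A = both ∧ both = both
¬A = ¬both = both
(A ∧ A) ∧ ¬A = both ∧ both = both
both ∈ {T, both}.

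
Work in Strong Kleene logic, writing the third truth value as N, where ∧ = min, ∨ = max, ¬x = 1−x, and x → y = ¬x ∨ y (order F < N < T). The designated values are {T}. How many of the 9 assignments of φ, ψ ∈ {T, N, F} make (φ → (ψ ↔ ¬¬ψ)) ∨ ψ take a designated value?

Of the 9 assignments, 7 give a value in {T}.

7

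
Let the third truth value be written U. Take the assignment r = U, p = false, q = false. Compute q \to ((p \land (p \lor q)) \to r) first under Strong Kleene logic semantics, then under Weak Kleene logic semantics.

In Strong Kleene logic: p \lor q = false \lor false = false
p \land (p \lor q) = false \land false = false
(p \land (p \lor q)) \to r = false \to U = true  [\lnot false \lor U]
q \to ((p \land (p \lor q)) \to r) = false \to true = true
In Weak Kleene logic: p \lor q = false \lor false = false
p \land (p \lor q) = false \land false = false
(p \land (p \lor q)) \to r = false \to U = U  [any arg is the third value ⇒ result is the third value]
q \to ((p \land (p \lor q)) \to r) = false \to U = U
They differ because Strong Kleene logic and Weak Kleene logic treat U differently under the binary connectives.

true; U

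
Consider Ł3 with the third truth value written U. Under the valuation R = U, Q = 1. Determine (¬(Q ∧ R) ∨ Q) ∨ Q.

1

Q ∧ R = 1 ∧ U = U
¬(Q ∧ R) = ¬U = U
¬(Q ∧ R) ∨ Q = U ∨ 1 = 1
(¬(Q ∧ R) ∨ Q) ∨ Q = 1 ∨ 1 = 1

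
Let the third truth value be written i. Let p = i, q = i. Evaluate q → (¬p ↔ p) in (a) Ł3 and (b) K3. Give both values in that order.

1; i

In Ł3: ¬p = ¬i = i
¬p ↔ p = i ↔ i = 1  [1 − |½−½|]
q → (¬p ↔ p) = i → 1 = 1
In K3: ¬p = ¬i = i
¬p ↔ p = i ↔ i = i
q → (¬p ↔ p) = i → i = i  [¬i ∨ i]
They differ because Ł3 and K3 treat i differently under implication.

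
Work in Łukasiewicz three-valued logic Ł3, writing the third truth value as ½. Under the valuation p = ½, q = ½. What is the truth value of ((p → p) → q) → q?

True

p → p = ½ → ½ = True
(p → p) → q = True → ½ = ½
((p → p) → q) → q = ½ → ½ = True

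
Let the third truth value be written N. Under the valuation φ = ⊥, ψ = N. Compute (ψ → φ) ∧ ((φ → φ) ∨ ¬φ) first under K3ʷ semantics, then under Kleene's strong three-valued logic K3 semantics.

In K3ʷ: ψ → φ = N → ⊥ = N  [any arg is the third value ⇒ result is the third value]
φ → φ = ⊥ → ⊥ = ⊤
¬φ = ¬⊥ = ⊤
(φ → φ) ∨ ¬φ = ⊤ ∨ ⊤ = ⊤
(ψ → φ) ∧ ((φ → φ) ∨ ¬φ) = N ∧ ⊤ = N
In Kleene's strong three-valued logic K3: ψ → φ = N → ⊥ = N  [¬N ∨ ⊥]
φ → φ = ⊥ → ⊥ = ⊤
¬φ = ¬⊥ = ⊤
(φ → φ) ∨ ¬φ = ⊤ ∨ ⊤ = ⊤
(ψ → φ) ∧ ((φ → φ) ∨ ¬φ) = N ∧ ⊤ = N

N; N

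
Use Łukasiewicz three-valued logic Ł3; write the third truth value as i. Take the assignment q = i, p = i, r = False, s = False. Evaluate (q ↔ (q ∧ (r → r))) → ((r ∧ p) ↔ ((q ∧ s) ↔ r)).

r → r = False → False = True
q ∧ (r → r) = i ∧ True = i
q ↔ (q ∧ (r → r)) = i ↔ i = True  [1 − |½−½|]
r ∧ p = False ∧ i = False
q ∧ s = i ∧ False = False
(q ∧ s) ↔ r = False ↔ False = True
(r ∧ p) ↔ ((q ∧ s) ↔ r) = False ↔ True = False
(q ↔ (q ∧ (r → r))) → ((r ∧ p) ↔ ((q ∧ s) ↔ r)) = True → False = False

False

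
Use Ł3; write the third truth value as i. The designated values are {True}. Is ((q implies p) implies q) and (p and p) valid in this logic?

No

Countermodel: q=True, p=i gives i, which is not designated.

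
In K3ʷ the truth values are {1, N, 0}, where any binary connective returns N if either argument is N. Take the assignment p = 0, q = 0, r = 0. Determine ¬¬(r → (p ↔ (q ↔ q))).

1

q ↔ q = 0 ↔ 0 = 1
p ↔ (q ↔ q) = 0 ↔ 1 = 0
r → (p ↔ (q ↔ q)) = 0 → 0 = 1
¬(r → (p ↔ (q ↔ q))) = ¬1 = 0
¬¬(r → (p ↔ (q ↔ q))) = ¬0 = 1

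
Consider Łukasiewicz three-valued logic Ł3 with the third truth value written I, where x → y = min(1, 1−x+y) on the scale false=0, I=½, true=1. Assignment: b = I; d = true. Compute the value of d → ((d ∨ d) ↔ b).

d ∨ d = true ∨ true = true
(d ∨ d) ↔ b = true ↔ I = I
d → ((d ∨ d) ↔ b) = true → I = I

I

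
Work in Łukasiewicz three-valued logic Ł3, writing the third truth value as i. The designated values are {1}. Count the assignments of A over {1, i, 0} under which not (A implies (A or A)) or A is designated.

1

A=1: 1 ✓
A=i: i ·
A=0: 0 ·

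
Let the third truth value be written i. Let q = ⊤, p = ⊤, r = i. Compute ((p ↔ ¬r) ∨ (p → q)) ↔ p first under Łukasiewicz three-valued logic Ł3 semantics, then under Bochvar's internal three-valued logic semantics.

⊤; i

In Łukasiewicz three-valued logic Ł3: ¬r = ¬i = i
p ↔ ¬r = ⊤ ↔ i = i
p → q = ⊤ → ⊤ = ⊤
(p ↔ ¬r) ∨ (p → q) = i ∨ ⊤ = ⊤
((p ↔ ¬r) ∨ (p → q)) ↔ p = ⊤ ↔ ⊤ = ⊤
In Bochvar's internal three-valued logic: ¬r = ¬i = i
p ↔ ¬r = ⊤ ↔ i = i
p → q = ⊤ → ⊤ = ⊤
(p ↔ ¬r) ∨ (p → q) = i ∨ ⊤ = i
((p ↔ ¬r) ∨ (p → q)) ↔ p = i ↔ ⊤ = i
They differ because Łukasiewicz three-valued logic Ł3 and Bochvar's internal three-valued logic treat i differently under the binary connectives.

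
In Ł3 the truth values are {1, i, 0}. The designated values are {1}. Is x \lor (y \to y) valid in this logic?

Yes

Every assignment of x, y over {1, i, 0} gives a value in {1}.
In particular, with x=i, y=i: x \lor (y \to y) = 1.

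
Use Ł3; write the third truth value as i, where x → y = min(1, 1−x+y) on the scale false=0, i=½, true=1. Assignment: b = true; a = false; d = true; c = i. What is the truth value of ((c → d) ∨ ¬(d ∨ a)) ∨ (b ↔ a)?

c → d = i → true = true  [min(1, 1−½+1)]
d ∨ a = true ∨ false = true
¬(d ∨ a) = ¬true = false
(c → d) ∨ ¬(d ∨ a) = true ∨ false = true
b ↔ a = true ↔ false = false
((c → d) ∨ ¬(d ∨ a)) ∨ (b ↔ a) = true ∨ false = true

true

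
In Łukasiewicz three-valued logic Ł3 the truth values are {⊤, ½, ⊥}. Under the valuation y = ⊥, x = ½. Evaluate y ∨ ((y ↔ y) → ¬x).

y ↔ y = ⊥ ↔ ⊥ = ⊤
¬x = ¬½ = ½
(y ↔ y) → ¬x = ⊤ → ½ = ½  [min(1, 1−1+½)]
y ∨ ((y ↔ y) → ¬x) = ⊥ ∨ ½ = ½

½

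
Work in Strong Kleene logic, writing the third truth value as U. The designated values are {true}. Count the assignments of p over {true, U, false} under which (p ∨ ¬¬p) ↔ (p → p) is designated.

1

p=true: true ✓
p=U: U ·
p=false: false ·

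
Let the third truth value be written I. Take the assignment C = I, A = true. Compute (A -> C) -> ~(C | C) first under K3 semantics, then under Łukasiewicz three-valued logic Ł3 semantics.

In K3: A -> C = true -> I = I  [~true | I]
C | C = I | I = I
~(C | C) = ~I = I
(A -> C) -> ~(C | C) = I -> I = I
In Łukasiewicz three-valued logic Ł3: A -> C = true -> I = I  [min(1, 1−1+½)]
C | C = I | I = I
~(C | C) = ~I = I
(A -> C) -> ~(C | C) = I -> I = true
They differ because K3 and Łukasiewicz three-valued logic Ł3 treat I differently under implication.

I; true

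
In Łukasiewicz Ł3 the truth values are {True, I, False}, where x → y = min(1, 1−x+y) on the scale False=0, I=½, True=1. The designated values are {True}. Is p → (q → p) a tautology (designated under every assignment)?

Yes

Every assignment of p, q over {True, I, False} gives a value in {True}.
In particular, with p=I, q=I: p → (q → p) = True.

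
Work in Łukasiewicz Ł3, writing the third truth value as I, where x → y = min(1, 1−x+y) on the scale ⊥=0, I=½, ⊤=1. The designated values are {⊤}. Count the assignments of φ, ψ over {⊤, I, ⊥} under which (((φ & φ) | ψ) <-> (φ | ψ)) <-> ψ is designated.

Designated under: (φ=⊤, ψ=⊤); (φ=I, ψ=⊤); (φ=⊥, ψ=⊤).

3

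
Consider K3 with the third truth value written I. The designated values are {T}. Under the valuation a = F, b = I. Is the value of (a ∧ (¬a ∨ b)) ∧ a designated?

¬a = ¬F = T
¬a ∨ b = T ∨ I = T
a ∧ (¬a ∨ b) = F ∧ T = F
(a ∧ (¬a ∨ b)) ∧ a = F ∧ F = F
F ∉ {T}.

No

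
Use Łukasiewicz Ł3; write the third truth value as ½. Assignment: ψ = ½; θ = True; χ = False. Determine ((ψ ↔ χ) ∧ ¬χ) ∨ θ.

True

ψ ↔ χ = ½ ↔ False = ½  [1 − |½−0|]
¬χ = ¬False = True
(ψ ↔ χ) ∧ ¬χ = ½ ∧ True = ½
((ψ ↔ χ) ∧ ¬χ) ∨ θ = ½ ∨ True = True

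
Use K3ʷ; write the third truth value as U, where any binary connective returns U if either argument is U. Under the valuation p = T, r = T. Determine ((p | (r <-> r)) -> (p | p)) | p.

r <-> r = T <-> T = T
p | (r <-> r) = T | T = T
p | p = T | T = T
(p | (r <-> r)) -> (p | p) = T -> T = T
((p | (r <-> r)) -> (p | p)) | p = T | T = T

T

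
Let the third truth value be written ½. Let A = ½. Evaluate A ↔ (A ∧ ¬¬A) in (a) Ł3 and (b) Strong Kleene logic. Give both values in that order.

In Ł3: ¬A = ¬½ = ½
¬¬A = ¬½ = ½
A ∧ ¬¬A = ½ ∧ ½ = ½
A ↔ (A ∧ ¬¬A) = ½ ↔ ½ = True  [1 − |½−½|]
In Strong Kleene logic: ¬A = ¬½ = ½
¬¬A = ¬½ = ½
A ∧ ¬¬A = ½ ∧ ½ = ½
A ↔ (A ∧ ¬¬A) = ½ ↔ ½ = ½
They differ because Ł3 and Strong Kleene logic treat ½ differently under implication.

True; ½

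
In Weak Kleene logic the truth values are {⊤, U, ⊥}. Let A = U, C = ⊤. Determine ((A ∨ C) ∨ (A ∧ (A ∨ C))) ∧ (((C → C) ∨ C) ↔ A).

A ∨ C = U ∨ ⊤ = U
A ∨ C = U ∨ ⊤ = U
A ∧ (A ∨ C) = U ∧ U = U
(A ∨ C) ∨ (A ∧ (A ∨ C)) = U ∨ U = U
C → C = ⊤ → ⊤ = ⊤
(C → C) ∨ C = ⊤ ∨ ⊤ = ⊤
((C → C) ∨ C) ↔ A = ⊤ ↔ U = U
((A ∨ C) ∨ (A ∧ (A ∨ C))) ∧ (((C → C) ∨ C) ↔ A) = U ∧ U = U

U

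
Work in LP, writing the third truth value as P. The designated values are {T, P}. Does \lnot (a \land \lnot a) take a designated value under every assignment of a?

Yes

Every assignment of a over {T, P, F} gives a value in {T, P}.
In particular, with a=P: \lnot (a \land \lnot a) = P.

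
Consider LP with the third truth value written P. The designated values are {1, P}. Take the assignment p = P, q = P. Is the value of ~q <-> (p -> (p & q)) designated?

~q = ~P = P
p & q = P & P = P
p -> (p & q) = P -> P = P  [~P | P]
~q <-> (p -> (p & q)) = P <-> P = P
P ∈ {1, P}.

Yes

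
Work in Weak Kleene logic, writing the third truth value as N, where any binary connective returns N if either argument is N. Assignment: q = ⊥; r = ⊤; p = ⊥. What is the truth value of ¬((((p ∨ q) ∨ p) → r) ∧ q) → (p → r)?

⊤

p ∨ q = ⊥ ∨ ⊥ = ⊥
(p ∨ q) ∨ p = ⊥ ∨ ⊥ = ⊥
((p ∨ q) ∨ p) → r = ⊥ → ⊤ = ⊤
(((p ∨ q) ∨ p) → r) ∧ q = ⊤ ∧ ⊥ = ⊥
¬((((p ∨ q) ∨ p) → r) ∧ q) = ¬⊥ = ⊤
p → r = ⊥ → ⊤ = ⊤
¬((((p ∨ q) ∨ p) → r) ∧ q) → (p → r) = ⊤ → ⊤ = ⊤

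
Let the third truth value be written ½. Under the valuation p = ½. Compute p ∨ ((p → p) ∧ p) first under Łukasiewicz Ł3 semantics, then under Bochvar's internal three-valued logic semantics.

In Łukasiewicz Ł3: p → p = ½ → ½ = ⊤  [min(1, 1−½+½)]
(p → p) ∧ p = ⊤ ∧ ½ = ½
p ∨ ((p → p) ∧ p) = ½ ∨ ½ = ½
In Bochvar's internal three-valued logic: p → p = ½ → ½ = ½
(p → p) ∧ p = ½ ∧ ½ = ½
p ∨ ((p → p) ∧ p) = ½ ∨ ½ = ½

½; ½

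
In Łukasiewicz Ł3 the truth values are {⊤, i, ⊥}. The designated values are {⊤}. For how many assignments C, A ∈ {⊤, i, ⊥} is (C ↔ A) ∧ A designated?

1

Designated under: (C=⊤, A=⊤).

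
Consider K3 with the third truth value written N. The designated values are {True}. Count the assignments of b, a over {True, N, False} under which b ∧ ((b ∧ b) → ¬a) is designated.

Designated under: (b=True, a=False).

1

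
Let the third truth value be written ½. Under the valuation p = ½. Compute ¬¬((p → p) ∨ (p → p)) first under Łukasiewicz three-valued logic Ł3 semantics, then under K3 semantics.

In Łukasiewicz three-valued logic Ł3: p → p = ½ → ½ = true  [min(1, 1−½+½)]
p → p = ½ → ½ = true
(p → p) ∨ (p → p) = true ∨ true = true
¬((p → p) ∨ (p → p)) = ¬true = false
¬¬((p → p) ∨ (p → p)) = ¬false = true
In K3: p → p = ½ → ½ = ½  [¬½ ∨ ½]
p → p = ½ → ½ = ½
(p → p) ∨ (p → p) = ½ ∨ ½ = ½
¬((p → p) ∨ (p → p)) = ¬½ = ½
¬¬((p → p) ∨ (p → p)) = ¬½ = ½
They differ because Łukasiewicz three-valued logic Ł3 and K3 treat ½ differently under implication.

true; ½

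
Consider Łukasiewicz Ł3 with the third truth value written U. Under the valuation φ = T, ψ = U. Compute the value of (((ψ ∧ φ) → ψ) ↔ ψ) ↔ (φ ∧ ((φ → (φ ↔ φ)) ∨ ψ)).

ψ ∧ φ = U ∧ T = U
(ψ ∧ φ) → ψ = U → U = T  [min(1, 1−½+½)]
((ψ ∧ φ) → ψ) ↔ ψ = T ↔ U = U
φ ↔ φ = T ↔ T = T
φ → (φ ↔ φ) = T → T = T
(φ → (φ ↔ φ)) ∨ ψ = T ∨ U = T
φ ∧ ((φ → (φ ↔ φ)) ∨ ψ) = T ∧ T = T
(((ψ ∧ φ) → ψ) ↔ ψ) ↔ (φ ∧ ((φ → (φ ↔ φ)) ∨ ψ)) = U ↔ T = U

U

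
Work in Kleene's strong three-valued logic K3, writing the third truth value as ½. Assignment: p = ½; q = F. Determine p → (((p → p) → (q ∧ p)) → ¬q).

T

p → p = ½ → ½ = ½
q ∧ p = F ∧ ½ = F
(p → p) → (q ∧ p) = ½ → F = ½
¬q = ¬F = T
((p → p) → (q ∧ p)) → ¬q = ½ → T = T
p → (((p → p) → (q ∧ p)) → ¬q) = ½ → T = T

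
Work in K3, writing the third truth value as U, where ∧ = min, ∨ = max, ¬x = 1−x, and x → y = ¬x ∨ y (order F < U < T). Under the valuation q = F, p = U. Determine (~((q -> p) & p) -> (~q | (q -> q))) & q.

F

q -> p = F -> U = T
(q -> p) & p = T & U = U
~((q -> p) & p) = ~U = U
~q = ~F = T
q -> q = F -> F = T
~q | (q -> q) = T | T = T
~((q -> p) & p) -> (~q | (q -> q)) = U -> T = T
(~((q -> p) & p) -> (~q | (q -> q))) & q = T & F = F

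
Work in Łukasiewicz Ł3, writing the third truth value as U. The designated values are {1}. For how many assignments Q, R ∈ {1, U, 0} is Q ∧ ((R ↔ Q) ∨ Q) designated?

3

Designated under: (Q=1, R=1); (Q=1, R=U); (Q=1, R=0).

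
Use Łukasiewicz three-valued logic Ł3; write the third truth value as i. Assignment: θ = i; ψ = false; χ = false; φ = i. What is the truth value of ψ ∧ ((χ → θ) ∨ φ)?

χ → θ = false → i = true
(χ → θ) ∨ φ = true ∨ i = true
ψ ∧ ((χ → θ) ∨ φ) = false ∧ true = false

false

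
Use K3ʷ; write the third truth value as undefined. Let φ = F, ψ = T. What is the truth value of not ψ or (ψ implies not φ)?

T

not ψ = not T = F
not φ = not F = T
ψ implies not φ = T implies T = T
not ψ or (ψ implies not φ) = F or T = T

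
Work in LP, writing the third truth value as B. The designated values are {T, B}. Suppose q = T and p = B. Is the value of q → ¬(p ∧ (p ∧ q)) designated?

p ∧ q = B ∧ T = B
p ∧ (p ∧ q) = B ∧ B = B
¬(p ∧ (p ∧ q)) = ¬B = B
q → ¬(p ∧ (p ∧ q)) = T → B = B  [¬T ∨ B]
B ∈ {T, B}.

Yes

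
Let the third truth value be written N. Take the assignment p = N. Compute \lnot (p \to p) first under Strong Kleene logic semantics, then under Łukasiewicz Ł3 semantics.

N; False

In Strong Kleene logic: p \to p = N \to N = N  [\lnot N \lor N]
\lnot (p \to p) = \lnot N = N
In Łukasiewicz Ł3: p \to p = N \to N = True  [min(1, 1−½+½)]
\lnot (p \to p) = \lnot True = False
They differ because Strong Kleene logic and Łukasiewicz Ł3 treat N differently under implication.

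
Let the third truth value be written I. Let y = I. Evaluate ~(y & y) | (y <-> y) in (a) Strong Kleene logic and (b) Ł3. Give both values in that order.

In Strong Kleene logic: y & y = I & I = I
~(y & y) = ~I = I
y <-> y = I <-> I = I
~(y & y) | (y <-> y) = I | I = I
In Ł3: y & y = I & I = I
~(y & y) = ~I = I
y <-> y = I <-> I = T
~(y & y) | (y <-> y) = I | T = T
They differ because Strong Kleene logic and Ł3 treat I differently under implication.

I; T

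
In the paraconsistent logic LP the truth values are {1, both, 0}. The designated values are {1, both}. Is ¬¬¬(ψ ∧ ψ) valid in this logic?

No

Countermodel: ψ=1 gives 0, which is not designated.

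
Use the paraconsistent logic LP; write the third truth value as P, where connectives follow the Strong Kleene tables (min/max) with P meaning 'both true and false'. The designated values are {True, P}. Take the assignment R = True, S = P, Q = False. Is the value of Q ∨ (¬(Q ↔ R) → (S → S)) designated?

Q ↔ R = False ↔ True = False
¬(Q ↔ R) = ¬False = True
S → S = P → P = P  [¬P ∨ P]
¬(Q ↔ R) → (S → S) = True → P = P
Q ∨ (¬(Q ↔ R) → (S → S)) = False ∨ P = P
P ∈ {True, P}.

Yes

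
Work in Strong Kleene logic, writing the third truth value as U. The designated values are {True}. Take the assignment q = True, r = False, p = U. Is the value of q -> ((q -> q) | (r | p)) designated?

q -> q = True -> True = True
r | p = False | U = U
(q -> q) | (r | p) = True | U = True
q -> ((q -> q) | (r | p)) = True -> True = True
True ∈ {True}.

Yes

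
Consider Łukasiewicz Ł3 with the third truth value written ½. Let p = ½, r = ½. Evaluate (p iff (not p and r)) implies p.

½

not p = not ½ = ½
not p and r = ½ and ½ = ½
p iff (not p and r) = ½ iff ½ = ⊤
(p iff (not p and r)) implies p = ⊤ implies ½ = ½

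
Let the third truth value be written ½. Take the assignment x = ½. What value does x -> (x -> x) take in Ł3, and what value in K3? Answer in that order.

In Ł3: x -> x = ½ -> ½ = ⊤  [min(1, 1−½+½)]
x -> (x -> x) = ½ -> ⊤ = ⊤
In K3: x -> x = ½ -> ½ = ½  [~½ | ½]
x -> (x -> x) = ½ -> ½ = ½
They differ because Ł3 and K3 treat ½ differently under implication.

⊤; ½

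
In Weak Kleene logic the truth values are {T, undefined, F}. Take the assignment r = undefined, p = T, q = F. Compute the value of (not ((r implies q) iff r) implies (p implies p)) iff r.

undefined

r implies q = undefined implies F = undefined
(r implies q) iff r = undefined iff undefined = undefined
not ((r implies q) iff r) = not undefined = undefined
p implies p = T implies T = T
not ((r implies q) iff r) implies (p implies p) = undefined implies T = undefined
(not ((r implies q) iff r) implies (p implies p)) iff r = undefined iff undefined = undefined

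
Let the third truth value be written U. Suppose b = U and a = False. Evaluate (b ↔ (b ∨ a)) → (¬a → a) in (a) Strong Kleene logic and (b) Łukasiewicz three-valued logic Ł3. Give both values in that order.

U; False

In Strong Kleene logic: b ∨ a = U ∨ False = U
b ↔ (b ∨ a) = U ↔ U = U
¬a = ¬False = True
¬a → a = True → False = False
(b ↔ (b ∨ a)) → (¬a → a) = U → False = U  [¬U ∨ False]
In Łukasiewicz three-valued logic Ł3: b ∨ a = U ∨ False = U
b ↔ (b ∨ a) = U ↔ U = True  [1 − |½−½|]
¬a = ¬False = True
¬a → a = True → False = False
(b ↔ (b ∨ a)) → (¬a → a) = True → False = False
They differ because Strong Kleene logic and Łukasiewicz three-valued logic Ł3 treat U differently under implication.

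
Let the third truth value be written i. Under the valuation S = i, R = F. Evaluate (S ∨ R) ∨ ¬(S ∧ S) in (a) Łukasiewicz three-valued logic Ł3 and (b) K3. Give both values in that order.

i; i

In Łukasiewicz three-valued logic Ł3: S ∨ R = i ∨ F = i
S ∧ S = i ∧ i = i
¬(S ∧ S) = ¬i = i
(S ∨ R) ∨ ¬(S ∧ S) = i ∨ i = i
In K3: S ∨ R = i ∨ F = i
S ∧ S = i ∧ i = i
¬(S ∧ S) = ¬i = i
(S ∨ R) ∨ ¬(S ∧ S) = i ∨ i = i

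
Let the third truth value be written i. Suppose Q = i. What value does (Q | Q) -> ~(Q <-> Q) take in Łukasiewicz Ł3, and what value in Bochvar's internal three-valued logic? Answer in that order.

In Łukasiewicz Ł3: Q | Q = i | i = i
Q <-> Q = i <-> i = ⊤
~(Q <-> Q) = ~⊤ = ⊥
(Q | Q) -> ~(Q <-> Q) = i -> ⊥ = i
In Bochvar's internal three-valued logic: Q | Q = i | i = i
Q <-> Q = i <-> i = i
~(Q <-> Q) = ~i = i
(Q | Q) -> ~(Q <-> Q) = i -> i = i  [any arg is the third value ⇒ result is the third value]

i; i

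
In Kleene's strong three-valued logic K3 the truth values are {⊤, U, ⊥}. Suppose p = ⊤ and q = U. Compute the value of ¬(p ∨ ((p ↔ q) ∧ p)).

⊥

p ↔ q = ⊤ ↔ U = U
(p ↔ q) ∧ p = U ∧ ⊤ = U
p ∨ ((p ↔ q) ∧ p) = ⊤ ∨ U = ⊤
¬(p ∨ ((p ↔ q) ∧ p)) = ¬⊤ = ⊥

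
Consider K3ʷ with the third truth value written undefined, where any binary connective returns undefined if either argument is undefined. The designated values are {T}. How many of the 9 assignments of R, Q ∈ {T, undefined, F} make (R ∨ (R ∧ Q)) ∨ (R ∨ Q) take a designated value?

Designated under: (R=T, Q=T); (R=T, Q=F); (R=F, Q=T).

3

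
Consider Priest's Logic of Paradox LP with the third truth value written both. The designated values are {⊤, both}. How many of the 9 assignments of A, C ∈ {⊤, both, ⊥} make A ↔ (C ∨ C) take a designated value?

7

Of the 9 assignments, 7 give a value in {⊤, both}.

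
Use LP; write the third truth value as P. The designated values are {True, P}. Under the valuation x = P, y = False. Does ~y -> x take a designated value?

~y = ~False = True
~y -> x = True -> P = P  [~True | P]
P ∈ {True, P}.

Yes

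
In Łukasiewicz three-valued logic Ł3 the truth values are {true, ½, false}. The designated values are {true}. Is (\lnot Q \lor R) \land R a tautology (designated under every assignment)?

Countermodel: Q=true, R=½ gives ½, which is not designated.

No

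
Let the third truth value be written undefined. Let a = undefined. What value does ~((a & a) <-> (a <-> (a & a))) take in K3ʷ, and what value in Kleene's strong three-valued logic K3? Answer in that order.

undefined; undefined

In K3ʷ: a & a = undefined & undefined = undefined
a & a = undefined & undefined = undefined
a <-> (a & a) = undefined <-> undefined = undefined
(a & a) <-> (a <-> (a & a)) = undefined <-> undefined = undefined
~((a & a) <-> (a <-> (a & a))) = ~undefined = undefined
In Kleene's strong three-valued logic K3: a & a = undefined & undefined = undefined
a & a = undefined & undefined = undefined
a <-> (a & a) = undefined <-> undefined = undefined
(a & a) <-> (a <-> (a & a)) = undefined <-> undefined = undefined
~((a & a) <-> (a <-> (a & a))) = ~undefined = undefined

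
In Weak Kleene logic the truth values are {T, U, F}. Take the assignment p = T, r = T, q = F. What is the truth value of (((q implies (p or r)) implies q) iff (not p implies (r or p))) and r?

F

p or r = T or T = T
q implies (p or r) = F implies T = T
(q implies (p or r)) implies q = T implies F = F
not p = not T = F
r or p = T or T = T
not p implies (r or p) = F implies T = T
((q implies (p or r)) implies q) iff (not p implies (r or p)) = F iff T = F
(((q implies (p or r)) implies q) iff (not p implies (r or p))) and r = F and T = F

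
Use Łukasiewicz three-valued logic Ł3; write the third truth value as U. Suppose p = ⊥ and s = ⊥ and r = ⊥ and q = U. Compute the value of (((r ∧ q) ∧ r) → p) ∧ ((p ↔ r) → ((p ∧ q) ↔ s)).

r ∧ q = ⊥ ∧ U = ⊥
(r ∧ q) ∧ r = ⊥ ∧ ⊥ = ⊥
((r ∧ q) ∧ r) → p = ⊥ → ⊥ = ⊤
p ↔ r = ⊥ ↔ ⊥ = ⊤
p ∧ q = ⊥ ∧ U = ⊥
(p ∧ q) ↔ s = ⊥ ↔ ⊥ = ⊤
(p ↔ r) → ((p ∧ q) ↔ s) = ⊤ → ⊤ = ⊤
(((r ∧ q) ∧ r) → p) ∧ ((p ↔ r) → ((p ∧ q) ↔ s)) = ⊤ ∧ ⊤ = ⊤

⊤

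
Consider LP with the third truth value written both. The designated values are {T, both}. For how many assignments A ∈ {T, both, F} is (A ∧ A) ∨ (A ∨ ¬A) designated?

3

A=T: T ✓
A=both: both ✓
A=F: T ✓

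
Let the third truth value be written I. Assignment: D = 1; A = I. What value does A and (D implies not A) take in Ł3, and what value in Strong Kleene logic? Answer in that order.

I; I

In Ł3: not A = not I = I
D implies not A = 1 implies I = I
A and (D implies not A) = I and I = I
In Strong Kleene logic: not A = not I = I
D implies not A = 1 implies I = I  [not 1 or I]
A and (D implies not A) = I and I = I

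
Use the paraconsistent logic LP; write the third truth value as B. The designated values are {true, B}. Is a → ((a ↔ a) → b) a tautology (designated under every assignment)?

Countermodel: a=true, b=false gives false, which is not designated.

No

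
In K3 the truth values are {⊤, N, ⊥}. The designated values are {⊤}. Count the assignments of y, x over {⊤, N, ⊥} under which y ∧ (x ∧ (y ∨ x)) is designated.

Designated under: (y=⊤, x=⊤).

1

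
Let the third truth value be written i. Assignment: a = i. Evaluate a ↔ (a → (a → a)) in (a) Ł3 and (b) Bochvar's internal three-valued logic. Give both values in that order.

i; i

In Ł3: a → a = i → i = 1  [min(1, 1−½+½)]
a → (a → a) = i → 1 = 1
a ↔ (a → (a → a)) = i ↔ 1 = i
In Bochvar's internal three-valued logic: a → a = i → i = i  [any arg is the third value ⇒ result is the third value]
a → (a → a) = i → i = i
a ↔ (a → (a → a)) = i ↔ i = i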